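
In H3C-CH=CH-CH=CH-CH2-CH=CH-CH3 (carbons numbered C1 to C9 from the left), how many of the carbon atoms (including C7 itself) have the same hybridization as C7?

C7 is sp2 (one π bond).
C1: sp3
C2: sp2 ✓
C3: sp2 ✓
C4: sp2 ✓
C5: sp2 ✓
C6: sp3
C7: sp2 ✓
C8: sp2 ✓
C9: sp3
6 carbons are sp2.

6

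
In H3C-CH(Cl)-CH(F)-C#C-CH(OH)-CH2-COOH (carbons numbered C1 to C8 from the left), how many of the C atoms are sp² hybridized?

C1: sp3
C2: sp3
C3: sp3
C4: sp
C5: sp
C6: sp3
C7: sp3
C8: sp2 ✓
C8 → 1 sp2 carbon.

1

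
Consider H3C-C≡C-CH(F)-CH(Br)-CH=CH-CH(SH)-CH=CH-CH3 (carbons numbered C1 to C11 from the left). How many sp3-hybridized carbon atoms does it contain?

C1: sp3 ✓
C2: sp
C3: sp
C4: sp3 ✓
C5: sp3 ✓
C6: sp2
C7: sp2
C8: sp3 ✓
C9: sp2
C10: sp2
C11: sp3 ✓
C1, C4, C5, C8, C11 → 5 sp3 carbons.

5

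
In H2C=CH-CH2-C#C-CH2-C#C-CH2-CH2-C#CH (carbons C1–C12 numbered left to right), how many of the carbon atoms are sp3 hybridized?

4

C1: sp2
C2: sp2
C3: sp3 ✓
C4: sp
C5: sp
C6: sp3 ✓
C7: sp
C8: sp
C9: sp3 ✓
C10: sp3 ✓
C11: sp
C12: sp
C3, C6, C9, C10 → 4 sp3 carbons.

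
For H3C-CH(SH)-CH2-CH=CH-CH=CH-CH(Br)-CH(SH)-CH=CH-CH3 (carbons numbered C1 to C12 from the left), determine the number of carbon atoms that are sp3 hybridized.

C1: sp3 ✓
C2: sp3 ✓
C3: sp3 ✓
C4: sp2
C5: sp2
C6: sp2
C7: sp2
C8: sp3 ✓
C9: sp3 ✓
C10: sp2
C11: sp2
C12: sp3 ✓
C1, C2, C3, C8, C9, C12 → 6 sp3 carbons.

6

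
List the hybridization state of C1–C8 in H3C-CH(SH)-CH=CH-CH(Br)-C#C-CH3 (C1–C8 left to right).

C1 sp3, C2 sp3, C3 sp2, C4 sp2, C5 sp3, C6 sp, C7 sp, C8 sp3

C1 is sp3: 4 σ bonds, 4 electron-density regions.
C2 has 4 σ bonds: steric number 4 → sp3.
C3 — 3 σ bonds, plus one π bond. Steric number 3, so sp2.
C4 — 3 σ bonds, plus one π bond. Steric number 3, so sp2.
C5 (4 σ bonds) has steric number 4: sp3.
C6: 2 σ bonds, plus two π bonds; 2 regions of electron density → sp.
C7 — 2 σ bonds, plus two π bonds. Steric number 2, so sp.
C8 carries 4 σ bonds, giving a steric number of 4, so it is sp3.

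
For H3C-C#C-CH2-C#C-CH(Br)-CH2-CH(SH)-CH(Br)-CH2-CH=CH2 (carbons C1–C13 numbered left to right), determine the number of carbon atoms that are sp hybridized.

4

C1: sp3
C2: sp ✓
C3: sp ✓
C4: sp3
C5: sp ✓
C6: sp ✓
C7: sp3
C8: sp3
C9: sp3
C10: sp3
C11: sp3
C12: sp2
C13: sp2
C2, C3, C5, C6 → 4 sp carbons.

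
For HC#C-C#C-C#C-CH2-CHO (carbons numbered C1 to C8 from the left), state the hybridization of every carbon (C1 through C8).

C1 sp, C2 sp, C3 sp, C4 sp, C5 sp, C6 sp, C7 sp3, C8 sp2

C1 carries 2 σ bonds, plus two π bonds, giving a steric number of 2, so it is sp.
C2 carries 2 σ bonds, plus two π bonds, giving a steric number of 2, so it is sp.
C3: 2 σ bonds, plus two π bonds; 2 regions of electron density → sp.
C4 has 2 σ bonds, plus two π bonds: steric number 2 → sp.
C5 carries 2 σ bonds, plus two π bonds, giving a steric number of 2, so it is sp.
C6 is sp: 2 σ bonds, plus two π bonds, 2 electron-density regions.
C7: 4 σ bonds — 4 electron domains, sp3.
C8 (3 σ bonds, plus one π bond) has steric number 3: sp2.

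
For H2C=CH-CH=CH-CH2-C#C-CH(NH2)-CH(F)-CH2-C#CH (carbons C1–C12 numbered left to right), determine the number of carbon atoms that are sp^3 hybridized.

4

C1: sp2
C2: sp2
C3: sp2
C4: sp2
C5: sp3 ✓
C6: sp
C7: sp
C8: sp3 ✓
C9: sp3 ✓
C10: sp3 ✓
C11: sp
C12: sp
C5, C8, C9, C10 → 4 sp3 carbons.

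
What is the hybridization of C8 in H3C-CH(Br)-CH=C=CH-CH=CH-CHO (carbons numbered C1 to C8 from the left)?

sp²

C8 carries 3 σ bonds, plus one π bond, giving a steric number of 3, so it is sp2.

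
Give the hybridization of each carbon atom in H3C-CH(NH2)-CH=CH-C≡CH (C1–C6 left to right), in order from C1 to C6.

C1 (4 σ bonds) has steric number 4: sp3.
C2 is sp3: 4 σ bonds, 4 electron-density regions.
C3 — 3 σ bonds, plus one π bond. Steric number 3, so sp2.
C4: 3 σ bonds, plus one π bond — 3 electron domains, sp2.
C5 is sp: 2 σ bonds, plus two π bonds, 2 electron-density regions.
C6 (2 σ bonds, plus two π bonds) has steric number 2: sp.

C1 sp3, C2 sp3, C3 sp2, C4 sp2, C5 sp, C6 sp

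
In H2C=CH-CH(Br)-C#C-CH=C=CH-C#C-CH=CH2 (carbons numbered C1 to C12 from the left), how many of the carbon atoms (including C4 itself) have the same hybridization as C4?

C4 is sp (two π bonds).
C1: sp2
C2: sp2
C3: sp3
C4: sp ✓
C5: sp ✓
C6: sp2
C7: sp ✓
C8: sp2
C9: sp ✓
C10: sp ✓
C11: sp2
C12: sp2
5 carbons are sp.

5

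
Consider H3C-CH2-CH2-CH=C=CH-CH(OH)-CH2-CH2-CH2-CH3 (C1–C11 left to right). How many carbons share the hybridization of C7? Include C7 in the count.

8

C7 is sp3 (only σ bonds).
C1: sp3 ✓
C2: sp3 ✓
C3: sp3 ✓
C4: sp2
C5: sp
C6: sp2
C7: sp3 ✓
C8: sp3 ✓
C9: sp3 ✓
C10: sp3 ✓
C11: sp3 ✓
8 carbons are sp3.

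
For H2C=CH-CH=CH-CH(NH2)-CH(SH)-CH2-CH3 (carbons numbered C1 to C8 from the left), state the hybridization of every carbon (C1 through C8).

C1: 3 σ bonds, plus one π bond — 3 electron domains, sp2.
C2 is sp2: 3 σ bonds, plus one π bond, 3 electron-density regions.
C3 has 3 σ bonds, plus one π bond: steric number 3 → sp2.
C4 has 3 σ bonds, plus one π bond: steric number 3 → sp2.
C5 carries 4 σ bonds, giving a steric number of 4, so it is sp3.
C6 — 4 σ bonds. Steric number 4, so sp3.
C7 is sp3: 4 σ bonds, 4 electron-density regions.
C8 carries 4 σ bonds, giving a steric number of 4, so it is sp3.

C1 sp2, C2 sp2, C3 sp2, C4 sp2, C5 sp3, C6 sp3, C7 sp3, C8 sp3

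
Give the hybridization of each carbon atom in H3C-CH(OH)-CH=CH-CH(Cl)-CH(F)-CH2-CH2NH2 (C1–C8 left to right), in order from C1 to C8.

C1 is sp3: 4 σ bonds, 4 electron-density regions.
C2 has 4 σ bonds: steric number 4 → sp3.
C3: 3 σ bonds, plus one π bond; 3 regions of electron density → sp2.
C4 — 3 σ bonds, plus one π bond. Steric number 3, so sp2.
C5 — 4 σ bonds. Steric number 4, so sp3.
C6 — 4 σ bonds. Steric number 4, so sp3.
C7: 4 σ bonds — 4 electron domains, sp3.
C8 — 4 σ bonds. Steric number 4, so sp3.

C1 sp3, C2 sp3, C3 sp2, C4 sp2, C5 sp3, C6 sp3, C7 sp3, C8 sp3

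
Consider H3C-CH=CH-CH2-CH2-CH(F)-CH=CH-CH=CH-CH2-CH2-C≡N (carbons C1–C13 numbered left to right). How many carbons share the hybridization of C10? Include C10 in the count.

6

C10 is sp2 (one π bond).
C1: sp3
C2: sp2 ✓
C3: sp2 ✓
C4: sp3
C5: sp3
C6: sp3
C7: sp2 ✓
C8: sp2 ✓
C9: sp2 ✓
C10: sp2 ✓
C11: sp3
C12: sp3
C13: sp
6 carbons are sp2.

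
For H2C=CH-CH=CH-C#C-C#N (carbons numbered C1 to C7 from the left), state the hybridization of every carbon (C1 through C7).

C1: 3 σ bonds, plus one π bond; 3 regions of electron density → sp2.
C2: 3 σ bonds, plus one π bond; 3 regions of electron density → sp2.
C3 is sp2: 3 σ bonds, plus one π bond, 3 electron-density regions.
C4: 3 σ bonds, plus one π bond — 3 electron domains, sp2.
C5 — 2 σ bonds, plus two π bonds. Steric number 2, so sp.
C6: 2 σ bonds, plus two π bonds — 2 electron domains, sp.
C7 has 2 σ bonds, plus two π bonds: steric number 2 → sp.

C1 sp2, C2 sp2, C3 sp2, C4 sp2, C5 sp, C6 sp, C7 sp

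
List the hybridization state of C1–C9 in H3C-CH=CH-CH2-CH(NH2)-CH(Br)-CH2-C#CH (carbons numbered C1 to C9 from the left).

C1 sp3, C2 sp2, C3 sp2, C4 sp3, C5 sp3, C6 sp3, C7 sp3, C8 sp, C9 sp

C1 carries 4 σ bonds, giving a steric number of 4, so it is sp3.
C2: 3 σ bonds, plus one π bond; 3 regions of electron density → sp2.
C3 (3 σ bonds, plus one π bond) has steric number 3: sp2.
C4: 4 σ bonds; 4 regions of electron density → sp3.
C5 (4 σ bonds) has steric number 4: sp3.
C6: 4 σ bonds; 4 regions of electron density → sp3.
C7 (4 σ bonds) has steric number 4: sp3.
C8 has 2 σ bonds, plus two π bonds: steric number 2 → sp.
C9 has 2 σ bonds, plus two π bonds: steric number 2 → sp.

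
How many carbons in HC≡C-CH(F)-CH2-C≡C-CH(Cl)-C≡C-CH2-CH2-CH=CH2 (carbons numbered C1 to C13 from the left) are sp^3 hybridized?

C1: sp
C2: sp
C3: sp3 ✓
C4: sp3 ✓
C5: sp
C6: sp
C7: sp3 ✓
C8: sp
C9: sp
C10: sp3 ✓
C11: sp3 ✓
C12: sp2
C13: sp2
C3, C4, C7, C10, C11 → 5 sp3 carbons.

5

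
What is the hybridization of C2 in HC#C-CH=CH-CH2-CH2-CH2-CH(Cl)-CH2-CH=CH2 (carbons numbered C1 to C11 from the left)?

C2 is sp: 2 σ bonds, plus two π bonds, 2 electron-density regions.

sp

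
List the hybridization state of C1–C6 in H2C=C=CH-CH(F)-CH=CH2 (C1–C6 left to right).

C1 (3 σ bonds, plus one π bond) has steric number 3: sp2.
C2: 2 σ bonds, plus two π bonds; 2 regions of electron density → sp.
C3: 3 σ bonds, plus one π bond — 3 electron domains, sp2.
C4 is sp3: 4 σ bonds, 4 electron-density regions.
C5 — 3 σ bonds, plus one π bond. Steric number 3, so sp2.
C6 is sp2: 3 σ bonds, plus one π bond, 3 electron-density regions.

C1 sp2, C2 sp, C3 sp2, C4 sp3, C5 sp2, C6 sp2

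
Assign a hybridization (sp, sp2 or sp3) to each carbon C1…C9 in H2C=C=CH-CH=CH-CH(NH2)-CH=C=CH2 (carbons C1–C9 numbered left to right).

C1 carries 3 σ bonds, plus one π bond, giving a steric number of 3, so it is sp2.
C2 — 2 σ bonds, plus two π bonds. Steric number 2, so sp.
C3 has 3 σ bonds, plus one π bond: steric number 3 → sp2.
C4: 3 σ bonds, plus one π bond; 3 regions of electron density → sp2.
C5 is sp2: 3 σ bonds, plus one π bond, 3 electron-density regions.
C6 has 4 σ bonds: steric number 4 → sp3.
C7: 3 σ bonds, plus one π bond — 3 electron domains, sp2.
C8: 2 σ bonds, plus two π bonds; 2 regions of electron density → sp.
C9 — 3 σ bonds, plus one π bond. Steric number 3, so sp2.

C1 sp2, C2 sp, C3 sp2, C4 sp2, C5 sp2, C6 sp3, C7 sp2, C8 sp, C9 sp2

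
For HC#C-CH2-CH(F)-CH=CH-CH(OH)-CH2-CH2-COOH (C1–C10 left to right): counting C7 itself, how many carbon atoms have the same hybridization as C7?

C7 is sp3 (only σ bonds).
C1: sp
C2: sp
C3: sp3 ✓
C4: sp3 ✓
C5: sp2
C6: sp2
C7: sp3 ✓
C8: sp3 ✓
C9: sp3 ✓
C10: sp2
5 carbons are sp3.

5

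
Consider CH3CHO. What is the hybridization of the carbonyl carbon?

sp²

The carbonyl carbon (3 σ bonds, plus one π bond) has steric number 3: sp2.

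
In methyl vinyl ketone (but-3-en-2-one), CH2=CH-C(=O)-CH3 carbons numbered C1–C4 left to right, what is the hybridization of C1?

sp^2

C1: 3 σ bonds, plus one π bond — 3 electron domains, sp2.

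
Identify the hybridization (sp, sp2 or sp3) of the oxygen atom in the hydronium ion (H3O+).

sp³

Three σ bonds + one lone pair = steric number 4 → sp3.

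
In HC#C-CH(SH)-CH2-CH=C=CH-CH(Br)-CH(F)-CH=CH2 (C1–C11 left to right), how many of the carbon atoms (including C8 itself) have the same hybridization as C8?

C8 is sp3 (only σ bonds).
C1: sp
C2: sp
C3: sp3 ✓
C4: sp3 ✓
C5: sp2
C6: sp
C7: sp2
C8: sp3 ✓
C9: sp3 ✓
C10: sp2
C11: sp2
4 carbons are sp3.

4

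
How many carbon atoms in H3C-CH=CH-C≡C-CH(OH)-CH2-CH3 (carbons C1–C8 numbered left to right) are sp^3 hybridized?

4

C1: sp3 ✓
C2: sp2
C3: sp2
C4: sp
C5: sp
C6: sp3 ✓
C7: sp3 ✓
C8: sp3 ✓
C1, C6, C7, C8 → 4 sp3 carbons.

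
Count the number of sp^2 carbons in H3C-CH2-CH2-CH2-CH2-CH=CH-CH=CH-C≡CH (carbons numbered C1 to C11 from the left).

4

C1: sp3
C2: sp3
C3: sp3
C4: sp3
C5: sp3
C6: sp2 ✓
C7: sp2 ✓
C8: sp2 ✓
C9: sp2 ✓
C10: sp
C11: sp
C6, C7, C8, C9 → 4 sp2 carbons.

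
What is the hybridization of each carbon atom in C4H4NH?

sp2

Each carbon atom (3 σ bonds, plus one π bond) has steric number 3: sp2.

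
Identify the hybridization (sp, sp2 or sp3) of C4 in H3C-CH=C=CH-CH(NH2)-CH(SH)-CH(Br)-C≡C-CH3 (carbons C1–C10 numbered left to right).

sp^2

C4 (3 σ bonds, plus one π bond) has steric number 3: sp2.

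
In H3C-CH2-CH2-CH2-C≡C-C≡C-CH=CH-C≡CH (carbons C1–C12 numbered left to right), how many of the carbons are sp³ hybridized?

C1: sp3 ✓
C2: sp3 ✓
C3: sp3 ✓
C4: sp3 ✓
C5: sp
C6: sp
C7: sp
C8: sp
C9: sp2
C10: sp2
C11: sp
C12: sp
C1, C2, C3, C4 → 4 sp3 carbons.

4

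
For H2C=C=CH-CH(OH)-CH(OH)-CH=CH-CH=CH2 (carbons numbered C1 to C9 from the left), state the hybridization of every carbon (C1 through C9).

C1: 3 σ bonds, plus one π bond; 3 regions of electron density → sp2.
C2 carries 2 σ bonds, plus two π bonds, giving a steric number of 2, so it is sp.
C3: 3 σ bonds, plus one π bond; 3 regions of electron density → sp2.
C4 carries 4 σ bonds, giving a steric number of 4, so it is sp3.
C5 (4 σ bonds) has steric number 4: sp3.
C6 (3 σ bonds, plus one π bond) has steric number 3: sp2.
C7 — 3 σ bonds, plus one π bond. Steric number 3, so sp2.
C8 (3 σ bonds, plus one π bond) has steric number 3: sp2.
C9 (3 σ bonds, plus one π bond) has steric number 3: sp2.

C1 sp2, C2 sp, C3 sp2, C4 sp3, C5 sp3, C6 sp2, C7 sp2, C8 sp2, C9 sp2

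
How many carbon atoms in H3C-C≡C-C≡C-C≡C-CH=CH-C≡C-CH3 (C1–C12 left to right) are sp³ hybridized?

2

C1: sp3 ✓
C2: sp
C3: sp
C4: sp
C5: sp
C6: sp
C7: sp
C8: sp2
C9: sp2
C10: sp
C11: sp
C12: sp3 ✓
C1, C12 → 2 sp3 carbons.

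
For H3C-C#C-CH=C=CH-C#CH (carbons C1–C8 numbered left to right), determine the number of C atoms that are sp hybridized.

C1: sp3
C2: sp ✓
C3: sp ✓
C4: sp2
C5: sp ✓
C6: sp2
C7: sp ✓
C8: sp ✓
C2, C3, C5, C7, C8 → 5 sp carbons.

5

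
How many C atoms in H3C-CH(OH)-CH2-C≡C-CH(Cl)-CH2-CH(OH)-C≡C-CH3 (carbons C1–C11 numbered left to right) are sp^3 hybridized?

7

C1: sp3 ✓
C2: sp3 ✓
C3: sp3 ✓
C4: sp
C5: sp
C6: sp3 ✓
C7: sp3 ✓
C8: sp3 ✓
C9: sp
C10: sp
C11: sp3 ✓
C1, C2, C3, C6, C7, C8, C11 → 7 sp3 carbons.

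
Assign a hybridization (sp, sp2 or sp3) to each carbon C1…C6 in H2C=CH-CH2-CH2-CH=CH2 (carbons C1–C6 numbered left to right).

C1 (3 σ bonds, plus one π bond) has steric number 3: sp2.
C2: 3 σ bonds, plus one π bond; 3 regions of electron density → sp2.
C3 carries 4 σ bonds, giving a steric number of 4, so it is sp3.
C4 — 4 σ bonds. Steric number 4, so sp3.
C5 has 3 σ bonds, plus one π bond: steric number 3 → sp2.
C6 — 3 σ bonds, plus one π bond. Steric number 3, so sp2.

C1 sp2, C2 sp2, C3 sp3, C4 sp3, C5 sp2, C6 sp2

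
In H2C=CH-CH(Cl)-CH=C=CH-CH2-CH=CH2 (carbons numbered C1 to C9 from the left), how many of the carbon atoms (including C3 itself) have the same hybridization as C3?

2

C3 is sp3 (only σ bonds).
C1: sp2
C2: sp2
C3: sp3 ✓
C4: sp2
C5: sp
C6: sp2
C7: sp3 ✓
C8: sp2
C9: sp2
2 carbons are sp3.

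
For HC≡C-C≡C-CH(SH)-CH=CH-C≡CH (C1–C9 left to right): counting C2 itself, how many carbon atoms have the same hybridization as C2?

6

C2 is sp (two π bonds).
C1: sp ✓
C2: sp ✓
C3: sp ✓
C4: sp ✓
C5: sp3
C6: sp2
C7: sp2
C8: sp ✓
C9: sp ✓
6 carbons are sp.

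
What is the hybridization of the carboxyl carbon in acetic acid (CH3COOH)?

The carboxyl carbon (3 σ bonds, plus one π bond) has steric number 3: sp2.

sp^2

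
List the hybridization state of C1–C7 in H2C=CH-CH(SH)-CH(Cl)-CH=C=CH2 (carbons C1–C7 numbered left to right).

C1 (3 σ bonds, plus one π bond) has steric number 3: sp2.
C2 carries 3 σ bonds, plus one π bond, giving a steric number of 3, so it is sp2.
C3 carries 4 σ bonds, giving a steric number of 4, so it is sp3.
C4: 4 σ bonds — 4 electron domains, sp3.
C5: 3 σ bonds, plus one π bond; 3 regions of electron density → sp2.
C6 is sp: 2 σ bonds, plus two π bonds, 2 electron-density regions.
C7: 3 σ bonds, plus one π bond — 3 electron domains, sp2.

C1 sp2, C2 sp2, C3 sp3, C4 sp3, C5 sp2, C6 sp, C7 sp2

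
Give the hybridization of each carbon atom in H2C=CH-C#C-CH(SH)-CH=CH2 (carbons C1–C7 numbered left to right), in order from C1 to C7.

C1 sp2, C2 sp2, C3 sp, C4 sp, C5 sp3, C6 sp2, C7 sp2

C1 (3 σ bonds, plus one π bond) has steric number 3: sp2.
C2 is sp2: 3 σ bonds, plus one π bond, 3 electron-density regions.
C3: 2 σ bonds, plus two π bonds; 2 regions of electron density → sp.
C4: 2 σ bonds, plus two π bonds — 2 electron domains, sp.
C5 carries 4 σ bonds, giving a steric number of 4, so it is sp3.
C6: 3 σ bonds, plus one π bond — 3 electron domains, sp2.
C7: 3 σ bonds, plus one π bond; 3 regions of electron density → sp2.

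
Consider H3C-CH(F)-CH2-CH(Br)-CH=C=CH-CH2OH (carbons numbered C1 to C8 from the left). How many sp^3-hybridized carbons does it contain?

5

C1: sp3 ✓
C2: sp3 ✓
C3: sp3 ✓
C4: sp3 ✓
C5: sp2
C6: sp
C7: sp2
C8: sp3 ✓
C1, C2, C3, C4, C8 → 5 sp3 carbons.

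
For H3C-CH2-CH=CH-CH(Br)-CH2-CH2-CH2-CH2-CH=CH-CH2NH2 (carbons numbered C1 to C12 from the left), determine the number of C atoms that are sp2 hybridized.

C1: sp3
C2: sp3
C3: sp2 ✓
C4: sp2 ✓
C5: sp3
C6: sp3
C7: sp3
C8: sp3
C9: sp3
C10: sp2 ✓
C11: sp2 ✓
C12: sp3
C3, C4, C10, C11 → 4 sp2 carbons.

4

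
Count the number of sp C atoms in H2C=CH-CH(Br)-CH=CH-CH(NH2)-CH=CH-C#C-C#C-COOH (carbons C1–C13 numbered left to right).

4

C1: sp2
C2: sp2
C3: sp3
C4: sp2
C5: sp2
C6: sp3
C7: sp2
C8: sp2
C9: sp ✓
C10: sp ✓
C11: sp ✓
C12: sp ✓
C13: sp2
C9, C10, C11, C12 → 4 sp carbons.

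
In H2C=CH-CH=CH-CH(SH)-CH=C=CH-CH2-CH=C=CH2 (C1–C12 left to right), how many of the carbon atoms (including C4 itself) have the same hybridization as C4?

C4 is sp2 (one π bond).
C1: sp2 ✓
C2: sp2 ✓
C3: sp2 ✓
C4: sp2 ✓
C5: sp3
C6: sp2 ✓
C7: sp
C8: sp2 ✓
C9: sp3
C10: sp2 ✓
C11: sp
C12: sp2 ✓
8 carbons are sp2.

8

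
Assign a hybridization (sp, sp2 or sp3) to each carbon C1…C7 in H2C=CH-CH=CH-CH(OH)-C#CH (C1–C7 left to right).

C1: 3 σ bonds, plus one π bond; 3 regions of electron density → sp2.
C2 is sp2: 3 σ bonds, plus one π bond, 3 electron-density regions.
C3 (3 σ bonds, plus one π bond) has steric number 3: sp2.
C4: 3 σ bonds, plus one π bond; 3 regions of electron density → sp2.
C5 has 4 σ bonds: steric number 4 → sp3.
C6: 2 σ bonds, plus two π bonds — 2 electron domains, sp.
C7 has 2 σ bonds, plus two π bonds: steric number 2 → sp.

C1 sp2, C2 sp2, C3 sp2, C4 sp2, C5 sp3, C6 sp, C7 sp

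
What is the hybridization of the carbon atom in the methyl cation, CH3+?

sp^2

Three σ bonds to H, empty p orbital → sp2, trigonal planar.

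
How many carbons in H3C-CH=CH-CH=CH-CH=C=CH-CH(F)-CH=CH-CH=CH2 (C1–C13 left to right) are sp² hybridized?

10

C1: sp3
C2: sp2 ✓
C3: sp2 ✓
C4: sp2 ✓
C5: sp2 ✓
C6: sp2 ✓
C7: sp
C8: sp2 ✓
C9: sp3
C10: sp2 ✓
C11: sp2 ✓
C12: sp2 ✓
C13: sp2 ✓
C2, C3, C4, C5, C6, C8, C10, C11, C12, C13 → 10 sp2 carbons.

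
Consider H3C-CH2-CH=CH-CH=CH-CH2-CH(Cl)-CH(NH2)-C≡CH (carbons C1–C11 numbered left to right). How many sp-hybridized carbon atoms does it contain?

C1: sp3
C2: sp3
C3: sp2
C4: sp2
C5: sp2
C6: sp2
C7: sp3
C8: sp3
C9: sp3
C10: sp ✓
C11: sp ✓
C10, C11 → 2 sp carbons.

2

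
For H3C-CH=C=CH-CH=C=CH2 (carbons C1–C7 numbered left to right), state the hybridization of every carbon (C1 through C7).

C1 sp3, C2 sp2, C3 sp, C4 sp2, C5 sp2, C6 sp, C7 sp2

C1: 4 σ bonds; 4 regions of electron density → sp3.
C2 (3 σ bonds, plus one π bond) has steric number 3: sp2.
C3: 2 σ bonds, plus two π bonds — 2 electron domains, sp.
C4 — 3 σ bonds, plus one π bond. Steric number 3, so sp2.
C5: 3 σ bonds, plus one π bond; 3 regions of electron density → sp2.
C6 has 2 σ bonds, plus two π bonds: steric number 2 → sp.
C7 carries 3 σ bonds, plus one π bond, giving a steric number of 3, so it is sp2.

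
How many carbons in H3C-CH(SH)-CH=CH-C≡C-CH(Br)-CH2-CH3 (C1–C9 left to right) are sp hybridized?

2

C1: sp3
C2: sp3
C3: sp2
C4: sp2
C5: sp ✓
C6: sp ✓
C7: sp3
C8: sp3
C9: sp3
C5, C6 → 2 sp carbons.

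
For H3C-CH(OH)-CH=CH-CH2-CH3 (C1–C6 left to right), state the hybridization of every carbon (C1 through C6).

C1 is sp3: 4 σ bonds, 4 electron-density regions.
C2 (4 σ bonds) has steric number 4: sp3.
C3: 3 σ bonds, plus one π bond; 3 regions of electron density → sp2.
C4: 3 σ bonds, plus one π bond — 3 electron domains, sp2.
C5 — 4 σ bonds. Steric number 4, so sp3.
C6: 4 σ bonds; 4 regions of electron density → sp3.

C1 sp3, C2 sp3, C3 sp2, C4 sp2, C5 sp3, C6 sp3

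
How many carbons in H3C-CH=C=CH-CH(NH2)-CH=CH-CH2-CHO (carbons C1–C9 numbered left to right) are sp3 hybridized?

3

C1: sp3 ✓
C2: sp2
C3: sp
C4: sp2
C5: sp3 ✓
C6: sp2
C7: sp2
C8: sp3 ✓
C9: sp2
C1, C5, C8 → 3 sp3 carbons.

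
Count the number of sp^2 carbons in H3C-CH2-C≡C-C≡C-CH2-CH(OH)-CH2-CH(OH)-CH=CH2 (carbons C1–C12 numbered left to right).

2

C1: sp3
C2: sp3
C3: sp
C4: sp
C5: sp
C6: sp
C7: sp3
C8: sp3
C9: sp3
C10: sp3
C11: sp2 ✓
C12: sp2 ✓
C11, C12 → 2 sp2 carbons.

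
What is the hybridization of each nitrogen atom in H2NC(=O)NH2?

sp2

Both N lone pairs are conjugated with the C=O; planar sp2.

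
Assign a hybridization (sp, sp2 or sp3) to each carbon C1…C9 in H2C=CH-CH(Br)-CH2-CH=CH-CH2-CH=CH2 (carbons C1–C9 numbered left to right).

C1 sp2, C2 sp2, C3 sp3, C4 sp3, C5 sp2, C6 sp2, C7 sp3, C8 sp2, C9 sp2

C1 has 3 σ bonds, plus one π bond: steric number 3 → sp2.
C2 is sp2: 3 σ bonds, plus one π bond, 3 electron-density regions.
C3 — 4 σ bonds. Steric number 4, so sp3.
C4 is sp3: 4 σ bonds, 4 electron-density regions.
C5: 3 σ bonds, plus one π bond — 3 electron domains, sp2.
C6 (3 σ bonds, plus one π bond) has steric number 3: sp2.
C7 carries 4 σ bonds, giving a steric number of 4, so it is sp3.
C8 is sp2: 3 σ bonds, plus one π bond, 3 electron-density regions.
C9 — 3 σ bonds, plus one π bond. Steric number 3, so sp2.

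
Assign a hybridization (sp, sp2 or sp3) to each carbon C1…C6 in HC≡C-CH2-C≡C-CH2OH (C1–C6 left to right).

C1 — 2 σ bonds, plus two π bonds. Steric number 2, so sp.
C2 (2 σ bonds, plus two π bonds) has steric number 2: sp.
C3 — 4 σ bonds. Steric number 4, so sp3.
C4 (2 σ bonds, plus two π bonds) has steric number 2: sp.
C5 has 2 σ bonds, plus two π bonds: steric number 2 → sp.
C6: 4 σ bonds — 4 electron domains, sp3.

C1 sp, C2 sp, C3 sp3, C4 sp, C5 sp, C6 sp3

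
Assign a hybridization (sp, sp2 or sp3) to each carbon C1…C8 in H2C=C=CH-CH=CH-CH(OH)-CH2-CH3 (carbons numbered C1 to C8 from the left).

C1 is sp2: 3 σ bonds, plus one π bond, 3 electron-density regions.
C2 is sp: 2 σ bonds, plus two π bonds, 2 electron-density regions.
C3 carries 3 σ bonds, plus one π bond, giving a steric number of 3, so it is sp2.
C4 has 3 σ bonds, plus one π bond: steric number 3 → sp2.
C5 has 3 σ bonds, plus one π bond: steric number 3 → sp2.
C6 (4 σ bonds) has steric number 4: sp3.
C7: 4 σ bonds — 4 electron domains, sp3.
C8: 4 σ bonds; 4 regions of electron density → sp3.

C1 sp2, C2 sp, C3 sp2, C4 sp2, C5 sp2, C6 sp3, C7 sp3, C8 sp3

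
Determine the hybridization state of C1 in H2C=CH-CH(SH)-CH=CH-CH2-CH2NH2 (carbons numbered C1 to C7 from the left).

sp2

C1 carries 3 σ bonds, plus one π bond, giving a steric number of 3, so it is sp2.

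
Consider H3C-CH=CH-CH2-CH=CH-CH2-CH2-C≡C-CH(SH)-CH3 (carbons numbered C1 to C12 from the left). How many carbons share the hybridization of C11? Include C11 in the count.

6

C11 is sp3 (only σ bonds).
C1: sp3 ✓
C2: sp2
C3: sp2
C4: sp3 ✓
C5: sp2
C6: sp2
C7: sp3 ✓
C8: sp3 ✓
C9: sp
C10: sp
C11: sp3 ✓
C12: sp3 ✓
6 carbons are sp3.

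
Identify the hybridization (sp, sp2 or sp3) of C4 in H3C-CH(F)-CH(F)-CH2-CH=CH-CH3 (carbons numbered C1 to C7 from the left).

C4: 4 σ bonds — 4 electron domains, sp3.

sp³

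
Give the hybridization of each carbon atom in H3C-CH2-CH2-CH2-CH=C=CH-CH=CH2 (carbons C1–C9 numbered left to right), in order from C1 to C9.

C1 sp3, C2 sp3, C3 sp3, C4 sp3, C5 sp2, C6 sp, C7 sp2, C8 sp2, C9 sp2

C1 — 4 σ bonds. Steric number 4, so sp3.
C2 (4 σ bonds) has steric number 4: sp3.
C3 carries 4 σ bonds, giving a steric number of 4, so it is sp3.
C4: 4 σ bonds — 4 electron domains, sp3.
C5 has 3 σ bonds, plus one π bond: steric number 3 → sp2.
C6 is sp: 2 σ bonds, plus two π bonds, 2 electron-density regions.
C7 — 3 σ bonds, plus one π bond. Steric number 3, so sp2.
C8 carries 3 σ bonds, plus one π bond, giving a steric number of 3, so it is sp2.
C9 — 3 σ bonds, plus one π bond. Steric number 3, so sp2.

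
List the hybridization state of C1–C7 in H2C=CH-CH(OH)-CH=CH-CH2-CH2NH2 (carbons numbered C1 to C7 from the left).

C1 — 3 σ bonds, plus one π bond. Steric number 3, so sp2.
C2 is sp2: 3 σ bonds, plus one π bond, 3 electron-density regions.
C3 carries 4 σ bonds, giving a steric number of 4, so it is sp3.
C4: 3 σ bonds, plus one π bond; 3 regions of electron density → sp2.
C5: 3 σ bonds, plus one π bond; 3 regions of electron density → sp2.
C6 has 4 σ bonds: steric number 4 → sp3.
C7: 4 σ bonds; 4 regions of electron density → sp3.

C1 sp2, C2 sp2, C3 sp3, C4 sp2, C5 sp2, C6 sp3, C7 sp3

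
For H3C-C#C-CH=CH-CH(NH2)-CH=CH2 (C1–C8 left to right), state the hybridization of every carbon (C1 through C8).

C1 sp3, C2 sp, C3 sp, C4 sp2, C5 sp2, C6 sp3, C7 sp2, C8 sp2

C1: 4 σ bonds — 4 electron domains, sp3.
C2: 2 σ bonds, plus two π bonds — 2 electron domains, sp.
C3 has 2 σ bonds, plus two π bonds: steric number 2 → sp.
C4: 3 σ bonds, plus one π bond; 3 regions of electron density → sp2.
C5 has 3 σ bonds, plus one π bond: steric number 3 → sp2.
C6: 4 σ bonds — 4 electron domains, sp3.
C7 is sp2: 3 σ bonds, plus one π bond, 3 electron-density regions.
C8 has 3 σ bonds, plus one π bond: steric number 3 → sp2.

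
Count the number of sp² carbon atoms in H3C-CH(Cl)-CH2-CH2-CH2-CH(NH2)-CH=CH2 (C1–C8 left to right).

2

C1: sp3
C2: sp3
C3: sp3
C4: sp3
C5: sp3
C6: sp3
C7: sp2 ✓
C8: sp2 ✓
C7, C8 → 2 sp2 carbons.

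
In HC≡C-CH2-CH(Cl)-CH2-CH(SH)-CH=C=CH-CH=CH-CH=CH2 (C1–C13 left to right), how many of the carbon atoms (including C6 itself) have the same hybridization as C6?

4

C6 is sp3 (only σ bonds).
C1: sp
C2: sp
C3: sp3 ✓
C4: sp3 ✓
C5: sp3 ✓
C6: sp3 ✓
C7: sp2
C8: sp
C9: sp2
C10: sp2
C11: sp2
C12: sp2
C13: sp2
4 carbons are sp3.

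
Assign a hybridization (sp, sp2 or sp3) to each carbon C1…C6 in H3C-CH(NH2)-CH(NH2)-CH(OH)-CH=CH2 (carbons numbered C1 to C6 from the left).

C1 sp3, C2 sp3, C3 sp3, C4 sp3, C5 sp2, C6 sp2

C1 carries 4 σ bonds, giving a steric number of 4, so it is sp3.
C2 carries 4 σ bonds, giving a steric number of 4, so it is sp3.
C3 (4 σ bonds) has steric number 4: sp3.
C4 has 4 σ bonds: steric number 4 → sp3.
C5 has 3 σ bonds, plus one π bond: steric number 3 → sp2.
C6 (3 σ bonds, plus one π bond) has steric number 3: sp2.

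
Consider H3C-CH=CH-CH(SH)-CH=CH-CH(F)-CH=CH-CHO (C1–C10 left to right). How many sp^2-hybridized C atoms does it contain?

7

C1: sp3
C2: sp2 ✓
C3: sp2 ✓
C4: sp3
C5: sp2 ✓
C6: sp2 ✓
C7: sp3
C8: sp2 ✓
C9: sp2 ✓
C10: sp2 ✓
C2, C3, C5, C6, C8, C9, C10 → 7 sp2 carbons.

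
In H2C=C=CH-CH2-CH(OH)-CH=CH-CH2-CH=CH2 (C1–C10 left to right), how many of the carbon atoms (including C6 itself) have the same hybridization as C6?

C6 is sp2 (one π bond).
C1: sp2 ✓
C2: sp
C3: sp2 ✓
C4: sp3
C5: sp3
C6: sp2 ✓
C7: sp2 ✓
C8: sp3
C9: sp2 ✓
C10: sp2 ✓
6 carbons are sp2.

6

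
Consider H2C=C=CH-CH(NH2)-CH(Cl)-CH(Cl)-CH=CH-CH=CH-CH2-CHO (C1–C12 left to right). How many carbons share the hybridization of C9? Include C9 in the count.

C9 is sp2 (one π bond).
C1: sp2 ✓
C2: sp
C3: sp2 ✓
C4: sp3
C5: sp3
C6: sp3
C7: sp2 ✓
C8: sp2 ✓
C9: sp2 ✓
C10: sp2 ✓
C11: sp3
C12: sp2 ✓
7 carbons are sp2.

7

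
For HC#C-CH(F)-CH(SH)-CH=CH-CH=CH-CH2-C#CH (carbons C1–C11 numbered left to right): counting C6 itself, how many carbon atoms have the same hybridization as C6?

4

C6 is sp2 (one π bond).
C1: sp
C2: sp
C3: sp3
C4: sp3
C5: sp2 ✓
C6: sp2 ✓
C7: sp2 ✓
C8: sp2 ✓
C9: sp3
C10: sp
C11: sp
4 carbons are sp2.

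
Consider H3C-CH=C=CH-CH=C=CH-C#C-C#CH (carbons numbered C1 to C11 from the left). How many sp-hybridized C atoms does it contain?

C1: sp3
C2: sp2
C3: sp ✓
C4: sp2
C5: sp2
C6: sp ✓
C7: sp2
C8: sp ✓
C9: sp ✓
C10: sp ✓
C11: sp ✓
C3, C6, C8, C9, C10, C11 → 6 sp carbons.

6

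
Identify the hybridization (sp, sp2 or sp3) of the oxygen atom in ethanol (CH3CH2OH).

The oxygen atom — 2 σ bonds and 2 lone pairs. Steric number 4, so sp3.

sp³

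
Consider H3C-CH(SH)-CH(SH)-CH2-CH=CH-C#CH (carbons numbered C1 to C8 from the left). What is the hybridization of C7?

C7 — 2 σ bonds, plus two π bonds. Steric number 2, so sp.

sp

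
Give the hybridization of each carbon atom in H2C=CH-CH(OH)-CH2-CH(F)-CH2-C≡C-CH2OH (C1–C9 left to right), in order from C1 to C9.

C1 sp2, C2 sp2, C3 sp3, C4 sp3, C5 sp3, C6 sp3, C7 sp, C8 sp, C9 sp3

C1 (3 σ bonds, plus one π bond) has steric number 3: sp2.
C2: 3 σ bonds, plus one π bond; 3 regions of electron density → sp2.
C3: 4 σ bonds — 4 electron domains, sp3.
C4 is sp3: 4 σ bonds, 4 electron-density regions.
C5 (4 σ bonds) has steric number 4: sp3.
C6 has 4 σ bonds: steric number 4 → sp3.
C7 has 2 σ bonds, plus two π bonds: steric number 2 → sp.
C8: 2 σ bonds, plus two π bonds — 2 electron domains, sp.
C9 (4 σ bonds) has steric number 4: sp3.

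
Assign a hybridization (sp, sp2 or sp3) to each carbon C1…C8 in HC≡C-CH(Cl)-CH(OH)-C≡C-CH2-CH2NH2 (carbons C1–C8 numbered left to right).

C1 — 2 σ bonds, plus two π bonds. Steric number 2, so sp.
C2 carries 2 σ bonds, plus two π bonds, giving a steric number of 2, so it is sp.
C3 carries 4 σ bonds, giving a steric number of 4, so it is sp3.
C4 carries 4 σ bonds, giving a steric number of 4, so it is sp3.
C5: 2 σ bonds, plus two π bonds; 2 regions of electron density → sp.
C6 (2 σ bonds, plus two π bonds) has steric number 2: sp.
C7 — 4 σ bonds. Steric number 4, so sp3.
C8 (4 σ bonds) has steric number 4: sp3.

C1 sp, C2 sp, C3 sp3, C4 sp3, C5 sp, C6 sp, C7 sp3, C8 sp3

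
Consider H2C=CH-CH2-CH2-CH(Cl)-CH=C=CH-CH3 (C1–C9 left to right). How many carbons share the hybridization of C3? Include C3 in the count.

4

C3 is sp3 (only σ bonds).
C1: sp2
C2: sp2
C3: sp3 ✓
C4: sp3 ✓
C5: sp3 ✓
C6: sp2
C7: sp
C8: sp2
C9: sp3 ✓
4 carbons are sp3.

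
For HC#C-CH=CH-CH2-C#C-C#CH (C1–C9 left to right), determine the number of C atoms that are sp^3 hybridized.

C1: sp
C2: sp
C3: sp2
C4: sp2
C5: sp3 ✓
C6: sp
C7: sp
C8: sp
C9: sp
C5 → 1 sp3 carbon.

1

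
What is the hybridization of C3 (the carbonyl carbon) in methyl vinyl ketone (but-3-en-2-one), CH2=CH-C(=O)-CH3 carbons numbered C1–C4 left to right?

sp2

C3 (the carbonyl carbon): 3 σ bonds, plus one π bond; 3 regions of electron density → sp2.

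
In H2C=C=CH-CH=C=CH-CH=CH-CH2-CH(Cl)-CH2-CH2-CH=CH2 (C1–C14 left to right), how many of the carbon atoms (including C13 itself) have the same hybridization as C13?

C13 is sp2 (one π bond).
C1: sp2 ✓
C2: sp
C3: sp2 ✓
C4: sp2 ✓
C5: sp
C6: sp2 ✓
C7: sp2 ✓
C8: sp2 ✓
C9: sp3
C10: sp3
C11: sp3
C12: sp3
C13: sp2 ✓
C14: sp2 ✓
8 carbons are sp2.

8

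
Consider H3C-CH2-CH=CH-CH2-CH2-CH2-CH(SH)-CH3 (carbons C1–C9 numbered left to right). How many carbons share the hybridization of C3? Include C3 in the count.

2

C3 is sp2 (one π bond).
C1: sp3
C2: sp3
C3: sp2 ✓
C4: sp2 ✓
C5: sp3
C6: sp3
C7: sp3
C8: sp3
C9: sp3
2 carbons are sp2.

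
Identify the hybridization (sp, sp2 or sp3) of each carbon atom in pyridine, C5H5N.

Each carbon atom (3 σ bonds, plus one π bond) has steric number 3: sp2.

sp²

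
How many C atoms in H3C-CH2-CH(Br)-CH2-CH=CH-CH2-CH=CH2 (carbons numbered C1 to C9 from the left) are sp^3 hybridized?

C1: sp3 ✓
C2: sp3 ✓
C3: sp3 ✓
C4: sp3 ✓
C5: sp2
C6: sp2
C7: sp3 ✓
C8: sp2
C9: sp2
C1, C2, C3, C4, C7 → 5 sp3 carbons.

5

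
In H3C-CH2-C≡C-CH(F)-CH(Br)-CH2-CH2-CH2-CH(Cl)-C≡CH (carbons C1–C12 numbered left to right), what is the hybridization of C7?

C7 (4 σ bonds) has steric number 4: sp3.

sp³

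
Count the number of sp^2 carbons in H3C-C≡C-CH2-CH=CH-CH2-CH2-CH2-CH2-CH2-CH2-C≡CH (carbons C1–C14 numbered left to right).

C1: sp3
C2: sp
C3: sp
C4: sp3
C5: sp2 ✓
C6: sp2 ✓
C7: sp3
C8: sp3
C9: sp3
C10: sp3
C11: sp3
C12: sp3
C13: sp
C14: sp
C5, C6 → 2 sp2 carbons.

2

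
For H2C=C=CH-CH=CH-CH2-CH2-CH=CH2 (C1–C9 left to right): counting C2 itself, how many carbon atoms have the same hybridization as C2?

C2 is sp (two π bonds).
C1: sp2
C2: sp ✓
C3: sp2
C4: sp2
C5: sp2
C6: sp3
C7: sp3
C8: sp2
C9: sp2
1 carbon is sp.

1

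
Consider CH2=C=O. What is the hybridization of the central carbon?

sp

The central carbon: 2 σ bonds, plus two π bonds; 2 regions of electron density → sp.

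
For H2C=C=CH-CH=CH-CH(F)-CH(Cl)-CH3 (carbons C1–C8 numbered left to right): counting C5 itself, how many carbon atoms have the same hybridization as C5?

C5 is sp2 (one π bond).
C1: sp2 ✓
C2: sp
C3: sp2 ✓
C4: sp2 ✓
C5: sp2 ✓
C6: sp3
C7: sp3
C8: sp3
4 carbons are sp2.

4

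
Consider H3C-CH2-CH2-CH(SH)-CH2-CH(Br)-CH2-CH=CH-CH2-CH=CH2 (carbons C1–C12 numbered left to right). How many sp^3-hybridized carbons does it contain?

8

C1: sp3 ✓
C2: sp3 ✓
C3: sp3 ✓
C4: sp3 ✓
C5: sp3 ✓
C6: sp3 ✓
C7: sp3 ✓
C8: sp2
C9: sp2
C10: sp3 ✓
C11: sp2
C12: sp2
C1, C2, C3, C4, C5, C6, C7, C10 → 8 sp3 carbons.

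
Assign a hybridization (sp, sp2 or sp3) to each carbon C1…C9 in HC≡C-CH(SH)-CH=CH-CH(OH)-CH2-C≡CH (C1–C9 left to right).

C1 — 2 σ bonds, plus two π bonds. Steric number 2, so sp.
C2 is sp: 2 σ bonds, plus two π bonds, 2 electron-density regions.
C3 carries 4 σ bonds, giving a steric number of 4, so it is sp3.
C4 is sp2: 3 σ bonds, plus one π bond, 3 electron-density regions.
C5 (3 σ bonds, plus one π bond) has steric number 3: sp2.
C6 carries 4 σ bonds, giving a steric number of 4, so it is sp3.
C7 has 4 σ bonds: steric number 4 → sp3.
C8 (2 σ bonds, plus two π bonds) has steric number 2: sp.
C9 (2 σ bonds, plus two π bonds) has steric number 2: sp.

C1 sp, C2 sp, C3 sp3, C4 sp2, C5 sp2, C6 sp3, C7 sp3, C8 sp, C9 sp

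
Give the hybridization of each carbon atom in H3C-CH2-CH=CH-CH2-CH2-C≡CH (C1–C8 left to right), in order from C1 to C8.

C1 sp3, C2 sp3, C3 sp2, C4 sp2, C5 sp3, C6 sp3, C7 sp, C8 sp

C1: 4 σ bonds; 4 regions of electron density → sp3.
C2: 4 σ bonds — 4 electron domains, sp3.
C3 carries 3 σ bonds, plus one π bond, giving a steric number of 3, so it is sp2.
C4 is sp2: 3 σ bonds, plus one π bond, 3 electron-density regions.
C5 (4 σ bonds) has steric number 4: sp3.
C6: 4 σ bonds — 4 electron domains, sp3.
C7 carries 2 σ bonds, plus two π bonds, giving a steric number of 2, so it is sp.
C8 (2 σ bonds, plus two π bonds) has steric number 2: sp.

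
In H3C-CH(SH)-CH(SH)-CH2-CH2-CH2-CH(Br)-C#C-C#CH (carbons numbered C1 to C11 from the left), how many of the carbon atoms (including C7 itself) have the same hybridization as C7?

C7 is sp3 (only σ bonds).
C1: sp3 ✓
C2: sp3 ✓
C3: sp3 ✓
C4: sp3 ✓
C5: sp3 ✓
C6: sp3 ✓
C7: sp3 ✓
C8: sp
C9: sp
C10: sp
C11: sp
7 carbons are sp3.

7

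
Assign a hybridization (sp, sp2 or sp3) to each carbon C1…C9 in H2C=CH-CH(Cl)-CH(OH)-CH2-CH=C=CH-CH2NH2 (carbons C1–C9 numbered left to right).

C1 sp2, C2 sp2, C3 sp3, C4 sp3, C5 sp3, C6 sp2, C7 sp, C8 sp2, C9 sp3

C1 (3 σ bonds, plus one π bond) has steric number 3: sp2.
C2: 3 σ bonds, plus one π bond; 3 regions of electron density → sp2.
C3 has 4 σ bonds: steric number 4 → sp3.
C4 is sp3: 4 σ bonds, 4 electron-density regions.
C5 (4 σ bonds) has steric number 4: sp3.
C6: 3 σ bonds, plus one π bond — 3 electron domains, sp2.
C7 — 2 σ bonds, plus two π bonds. Steric number 2, so sp.
C8 — 3 σ bonds, plus one π bond. Steric number 3, so sp2.
C9: 4 σ bonds; 4 regions of electron density → sp3.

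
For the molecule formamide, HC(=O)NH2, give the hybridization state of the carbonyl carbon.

The carbonyl carbon (3 σ bonds, plus one π bond) has steric number 3: sp2.

sp2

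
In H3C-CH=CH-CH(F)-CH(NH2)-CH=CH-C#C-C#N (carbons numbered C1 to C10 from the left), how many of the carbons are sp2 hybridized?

4

C1: sp3
C2: sp2 ✓
C3: sp2 ✓
C4: sp3
C5: sp3
C6: sp2 ✓
C7: sp2 ✓
C8: sp
C9: sp
C10: sp
C2, C3, C6, C7 → 4 sp2 carbons.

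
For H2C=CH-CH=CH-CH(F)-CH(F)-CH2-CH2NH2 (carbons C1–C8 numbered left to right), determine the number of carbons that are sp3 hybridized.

C1: sp2
C2: sp2
C3: sp2
C4: sp2
C5: sp3 ✓
C6: sp3 ✓
C7: sp3 ✓
C8: sp3 ✓
C5, C6, C7, C8 → 4 sp3 carbons.

4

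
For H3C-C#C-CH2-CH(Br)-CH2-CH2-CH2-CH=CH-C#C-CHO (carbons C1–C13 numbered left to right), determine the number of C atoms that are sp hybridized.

C1: sp3
C2: sp ✓
C3: sp ✓
C4: sp3
C5: sp3
C6: sp3
C7: sp3
C8: sp3
C9: sp2
C10: sp2
C11: sp ✓
C12: sp ✓
C13: sp2
C2, C3, C11, C12 → 4 sp carbons.

4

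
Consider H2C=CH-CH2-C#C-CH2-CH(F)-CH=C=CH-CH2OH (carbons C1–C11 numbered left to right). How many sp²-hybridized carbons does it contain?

C1: sp2 ✓
C2: sp2 ✓
C3: sp3
C4: sp
C5: sp
C6: sp3
C7: sp3
C8: sp2 ✓
C9: sp
C10: sp2 ✓
C11: sp3
C1, C2, C8, C10 → 4 sp2 carbons.

4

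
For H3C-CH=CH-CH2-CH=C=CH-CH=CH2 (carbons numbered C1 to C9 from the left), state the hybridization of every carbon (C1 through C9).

C1 has 4 σ bonds: steric number 4 → sp3.
C2: 3 σ bonds, plus one π bond — 3 electron domains, sp2.
C3 has 3 σ bonds, plus one π bond: steric number 3 → sp2.
C4 (4 σ bonds) has steric number 4: sp3.
C5: 3 σ bonds, plus one π bond; 3 regions of electron density → sp2.
C6 carries 2 σ bonds, plus two π bonds, giving a steric number of 2, so it is sp.
C7 carries 3 σ bonds, plus one π bond, giving a steric number of 3, so it is sp2.
C8: 3 σ bonds, plus one π bond; 3 regions of electron density → sp2.
C9: 3 σ bonds, plus one π bond — 3 electron domains, sp2.

C1 sp3, C2 sp2, C3 sp2, C4 sp3, C5 sp2, C6 sp, C7 sp2, C8 sp2, C9 sp2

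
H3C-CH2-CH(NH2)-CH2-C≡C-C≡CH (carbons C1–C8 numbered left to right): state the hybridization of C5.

C5 (2 σ bonds, plus two π bonds) has steric number 2: sp.

sp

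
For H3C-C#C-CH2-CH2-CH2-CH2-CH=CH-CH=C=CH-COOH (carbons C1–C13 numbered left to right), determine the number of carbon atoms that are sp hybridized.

C1: sp3
C2: sp ✓
C3: sp ✓
C4: sp3
C5: sp3
C6: sp3
C7: sp3
C8: sp2
C9: sp2
C10: sp2
C11: sp ✓
C12: sp2
C13: sp2
C2, C3, C11 → 3 sp carbons.

3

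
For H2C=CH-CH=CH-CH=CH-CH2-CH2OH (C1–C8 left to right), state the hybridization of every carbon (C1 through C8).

C1 sp2, C2 sp2, C3 sp2, C4 sp2, C5 sp2, C6 sp2, C7 sp3, C8 sp3

C1: 3 σ bonds, plus one π bond; 3 regions of electron density → sp2.
C2: 3 σ bonds, plus one π bond; 3 regions of electron density → sp2.
C3 is sp2: 3 σ bonds, plus one π bond, 3 electron-density regions.
C4: 3 σ bonds, plus one π bond — 3 electron domains, sp2.
C5 is sp2: 3 σ bonds, plus one π bond, 3 electron-density regions.
C6 has 3 σ bonds, plus one π bond: steric number 3 → sp2.
C7: 4 σ bonds — 4 electron domains, sp3.
C8 carries 4 σ bonds, giving a steric number of 4, so it is sp3.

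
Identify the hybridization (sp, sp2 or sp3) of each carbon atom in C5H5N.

sp²

Each carbon atom: 3 σ bonds, plus one π bond; 3 regions of electron density → sp2.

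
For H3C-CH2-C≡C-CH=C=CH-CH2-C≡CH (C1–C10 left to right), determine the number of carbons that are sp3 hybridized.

3

C1: sp3 ✓
C2: sp3 ✓
C3: sp
C4: sp
C5: sp2
C6: sp
C7: sp2
C8: sp3 ✓
C9: sp
C10: sp
C1, C2, C8 → 3 sp3 carbons.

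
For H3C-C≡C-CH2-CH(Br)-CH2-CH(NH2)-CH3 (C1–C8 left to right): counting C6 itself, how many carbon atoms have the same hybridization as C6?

C6 is sp3 (only σ bonds).
C1: sp3 ✓
C2: sp
C3: sp
C4: sp3 ✓
C5: sp3 ✓
C6: sp3 ✓
C7: sp3 ✓
C8: sp3 ✓
6 carbons are sp3.

6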